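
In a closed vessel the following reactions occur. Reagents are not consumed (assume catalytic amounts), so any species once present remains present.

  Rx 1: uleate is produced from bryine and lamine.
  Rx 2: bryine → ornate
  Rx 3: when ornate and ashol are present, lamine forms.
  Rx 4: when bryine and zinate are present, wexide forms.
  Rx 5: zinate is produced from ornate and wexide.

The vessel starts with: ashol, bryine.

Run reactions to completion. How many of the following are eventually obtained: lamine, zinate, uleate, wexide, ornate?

3

bryine present → ornate forms (Rx 2).
ornate and ashol present → lamine forms (Rx 3).
bryine and lamine present → uleate forms (Rx 1).
lamine: reached.
zinate would need ornate and wexide (Rx 5), but wexide never forms.
uleate: reached.
wexide would need bryine and zinate (Rx 4), but zinate never forms.
ornate: reached.
Reached: lamine, uleate, and ornate — 3 of the 5.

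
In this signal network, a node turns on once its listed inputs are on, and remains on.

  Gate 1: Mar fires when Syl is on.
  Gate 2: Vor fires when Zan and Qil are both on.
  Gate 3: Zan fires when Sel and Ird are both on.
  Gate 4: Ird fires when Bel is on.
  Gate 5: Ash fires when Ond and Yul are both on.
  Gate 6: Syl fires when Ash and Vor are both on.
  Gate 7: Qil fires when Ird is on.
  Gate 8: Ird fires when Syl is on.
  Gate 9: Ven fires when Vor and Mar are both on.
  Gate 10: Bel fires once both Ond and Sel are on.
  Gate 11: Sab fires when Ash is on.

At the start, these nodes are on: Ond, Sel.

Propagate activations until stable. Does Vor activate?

Yes

Gate 10: Ond and Sel on → Bel on.
Gate 4: Bel on → Ird on.
Gate 3: Sel and Ird on → Zan on.
Gate 7: Ird on → Qil on.
Gate 2: Zan and Qil on → Vor on.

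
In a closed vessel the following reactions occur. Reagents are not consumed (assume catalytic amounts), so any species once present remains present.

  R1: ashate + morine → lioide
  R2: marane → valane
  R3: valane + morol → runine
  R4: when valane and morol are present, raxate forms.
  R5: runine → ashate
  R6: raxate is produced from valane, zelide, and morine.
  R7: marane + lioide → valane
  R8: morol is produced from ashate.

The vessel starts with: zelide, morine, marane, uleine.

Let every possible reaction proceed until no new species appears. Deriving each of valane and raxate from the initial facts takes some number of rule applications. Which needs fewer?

valane

valane: marane present → valane forms (R2). [1 rule application]
raxate: marane present → valane forms (R2). valane, zelide, and morine present → raxate forms (R6). [2 rule applications]
valane needs fewer.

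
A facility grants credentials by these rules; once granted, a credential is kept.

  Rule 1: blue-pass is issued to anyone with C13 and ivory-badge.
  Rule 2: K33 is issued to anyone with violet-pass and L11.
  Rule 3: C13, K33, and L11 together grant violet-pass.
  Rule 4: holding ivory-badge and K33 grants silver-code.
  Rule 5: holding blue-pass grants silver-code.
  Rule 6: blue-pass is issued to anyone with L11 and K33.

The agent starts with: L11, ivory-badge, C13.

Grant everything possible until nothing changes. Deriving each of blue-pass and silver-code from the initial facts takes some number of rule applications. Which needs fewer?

blue-pass

blue-pass: Holding C13 and ivory-badge grants blue-pass (Rule 1). [1 rule application]
silver-code: Holding C13 and ivory-badge grants blue-pass (Rule 1). Holding blue-pass grants silver-code (Rule 5). [2 rule applications]
blue-pass needs fewer.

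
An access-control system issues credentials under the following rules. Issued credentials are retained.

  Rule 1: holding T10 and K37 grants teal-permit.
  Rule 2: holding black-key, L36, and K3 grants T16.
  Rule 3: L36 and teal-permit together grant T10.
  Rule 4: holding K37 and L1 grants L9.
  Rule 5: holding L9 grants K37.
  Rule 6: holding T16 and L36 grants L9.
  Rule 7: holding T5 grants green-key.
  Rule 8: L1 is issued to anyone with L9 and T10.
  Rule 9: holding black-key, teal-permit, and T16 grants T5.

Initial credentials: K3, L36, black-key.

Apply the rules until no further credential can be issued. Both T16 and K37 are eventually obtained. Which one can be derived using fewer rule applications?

T16

T16: Holding black-key, L36, and K3 grants T16 (Rule 2). [1 rule application]
K37: Holding black-key, L36, and K3 grants T16 (Rule 2). Holding T16 and L36 grants L9 (Rule 6). Holding L9 grants K37 (Rule 5). [3 rule applications]
T16 needs fewer.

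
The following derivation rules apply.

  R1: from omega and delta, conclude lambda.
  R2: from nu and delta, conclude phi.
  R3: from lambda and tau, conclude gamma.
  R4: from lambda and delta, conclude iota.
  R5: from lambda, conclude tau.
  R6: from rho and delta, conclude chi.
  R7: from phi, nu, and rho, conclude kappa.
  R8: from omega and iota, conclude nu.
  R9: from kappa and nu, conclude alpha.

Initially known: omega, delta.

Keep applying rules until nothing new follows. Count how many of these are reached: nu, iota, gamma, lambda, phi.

5

omega and delta hold, so lambda follows (R1).
lambda holds, so tau follows (R5).
From lambda and delta, R4 gives iota.
From omega and iota, R8 gives nu.
lambda and tau hold, so gamma follows (R3).
nu and delta hold, so phi follows (R2).
nu: reached.
iota: reached.
gamma: reached.
lambda: reached.
phi: reached.
All 5 are reached.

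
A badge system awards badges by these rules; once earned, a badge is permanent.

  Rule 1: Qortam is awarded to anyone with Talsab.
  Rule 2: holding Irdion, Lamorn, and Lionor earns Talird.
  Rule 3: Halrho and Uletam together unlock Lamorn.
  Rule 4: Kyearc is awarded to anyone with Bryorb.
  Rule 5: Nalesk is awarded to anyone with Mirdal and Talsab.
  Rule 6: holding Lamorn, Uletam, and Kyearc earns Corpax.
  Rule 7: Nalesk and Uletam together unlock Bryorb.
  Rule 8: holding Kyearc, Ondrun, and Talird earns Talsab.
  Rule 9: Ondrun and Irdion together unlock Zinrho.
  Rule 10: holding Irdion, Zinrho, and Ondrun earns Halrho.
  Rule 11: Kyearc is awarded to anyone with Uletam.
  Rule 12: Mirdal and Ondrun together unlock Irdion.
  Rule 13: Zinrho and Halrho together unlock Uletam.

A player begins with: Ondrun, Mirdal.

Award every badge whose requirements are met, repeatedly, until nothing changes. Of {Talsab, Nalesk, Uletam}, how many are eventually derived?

1

With Mirdal and Ondrun, Irdion is earned (Rule 12).
With Ondrun and Irdion, Zinrho is earned (Rule 9).
With Irdion, Zinrho, and Ondrun, Halrho is earned (Rule 10).
With Zinrho and Halrho, Uletam is earned (Rule 13).
Talsab would need Kyearc, Ondrun, and Talird (Rule 8), but Talird is never earned.
Nalesk would need Mirdal and Talsab (Rule 5), but Talsab is never earned.
Uletam: reached.
Reached: Uletam — 1 of the 3.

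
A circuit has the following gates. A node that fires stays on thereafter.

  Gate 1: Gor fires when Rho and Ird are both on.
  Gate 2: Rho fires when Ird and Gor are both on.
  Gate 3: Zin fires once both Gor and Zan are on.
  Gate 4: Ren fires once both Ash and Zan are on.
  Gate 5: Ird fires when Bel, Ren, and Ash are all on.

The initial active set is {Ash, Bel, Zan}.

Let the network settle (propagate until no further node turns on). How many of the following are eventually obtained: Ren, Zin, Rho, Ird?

Ash and Zan are on, so Ren fires (Gate 4).
Bel, Ren, and Ash are on, so Ird fires (Gate 5).
Ren: reached.
Zin would need Gor and Zan (Gate 3), but Gor never turns on.
Rho would need Ird and Gor (Gate 2), but Gor never turns on.
Ird: reached.
Reached: Ren and Ird — 2 of the 4.

2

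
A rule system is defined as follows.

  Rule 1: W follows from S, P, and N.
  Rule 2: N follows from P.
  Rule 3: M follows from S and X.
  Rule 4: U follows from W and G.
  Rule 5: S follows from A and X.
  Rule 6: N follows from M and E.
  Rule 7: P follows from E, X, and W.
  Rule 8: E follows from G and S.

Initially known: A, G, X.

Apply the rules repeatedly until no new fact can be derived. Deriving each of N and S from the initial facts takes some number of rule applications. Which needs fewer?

S: A and X hold, so S follows (Rule 5). [1 rule application]
N: A and X hold, so S follows (Rule 5). S and X hold, so M follows (Rule 3). From G and S, Rule 8 gives E. From M and E, Rule 6 gives N. [4 rule applications]
S needs fewer.

S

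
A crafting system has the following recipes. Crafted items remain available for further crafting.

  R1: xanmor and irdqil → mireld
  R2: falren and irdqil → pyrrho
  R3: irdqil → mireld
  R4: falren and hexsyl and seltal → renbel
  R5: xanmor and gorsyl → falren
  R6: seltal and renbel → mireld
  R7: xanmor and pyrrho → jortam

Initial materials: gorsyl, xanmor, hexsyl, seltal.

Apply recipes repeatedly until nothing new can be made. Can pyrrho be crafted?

pyrrho would need falren and irdqil (R2), but irdqil is never obtained.

No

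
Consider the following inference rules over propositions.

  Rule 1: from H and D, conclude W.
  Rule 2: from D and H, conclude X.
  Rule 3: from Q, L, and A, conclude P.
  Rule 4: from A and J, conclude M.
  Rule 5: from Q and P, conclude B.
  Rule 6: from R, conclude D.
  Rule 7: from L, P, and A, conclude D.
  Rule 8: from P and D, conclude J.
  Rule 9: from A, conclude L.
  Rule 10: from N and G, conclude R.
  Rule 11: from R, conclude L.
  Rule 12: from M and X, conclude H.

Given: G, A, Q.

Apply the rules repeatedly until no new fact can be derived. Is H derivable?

No

H would need M and X (Rule 12), but X is never established.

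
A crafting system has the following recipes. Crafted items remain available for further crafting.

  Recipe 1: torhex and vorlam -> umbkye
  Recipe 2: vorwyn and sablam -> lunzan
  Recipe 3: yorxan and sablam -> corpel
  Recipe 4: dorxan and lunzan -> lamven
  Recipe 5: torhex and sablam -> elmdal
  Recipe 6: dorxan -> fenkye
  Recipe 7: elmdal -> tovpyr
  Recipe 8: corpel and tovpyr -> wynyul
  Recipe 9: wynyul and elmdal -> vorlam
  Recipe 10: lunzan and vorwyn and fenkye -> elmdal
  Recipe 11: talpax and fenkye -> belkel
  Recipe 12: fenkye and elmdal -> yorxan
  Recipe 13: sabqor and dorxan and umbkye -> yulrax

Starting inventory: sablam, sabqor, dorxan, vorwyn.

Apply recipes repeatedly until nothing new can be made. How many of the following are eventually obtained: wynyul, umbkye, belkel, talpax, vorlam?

vorwyn and sablam -> lunzan (Recipe 2).
dorxan -> fenkye (Recipe 6).
lunzan and vorwyn and fenkye -> elmdal (Recipe 10).
Using Recipe 12, fenkye and elmdal make yorxan.
Using Recipe 7, elmdal makes tovpyr.
Using Recipe 3, yorxan and sablam make corpel.
corpel and tovpyr -> wynyul (Recipe 8).
Using Recipe 9, wynyul and elmdal make vorlam.
wynyul: reached.
umbkye would need torhex and vorlam (Recipe 1), but torhex is never obtained.
belkel would need talpax and fenkye (Recipe 11), but talpax is never obtained.
No rule produces talpax, and it is not given.
vorlam: reached.
Reached: wynyul and vorlam — 2 of the 5.

2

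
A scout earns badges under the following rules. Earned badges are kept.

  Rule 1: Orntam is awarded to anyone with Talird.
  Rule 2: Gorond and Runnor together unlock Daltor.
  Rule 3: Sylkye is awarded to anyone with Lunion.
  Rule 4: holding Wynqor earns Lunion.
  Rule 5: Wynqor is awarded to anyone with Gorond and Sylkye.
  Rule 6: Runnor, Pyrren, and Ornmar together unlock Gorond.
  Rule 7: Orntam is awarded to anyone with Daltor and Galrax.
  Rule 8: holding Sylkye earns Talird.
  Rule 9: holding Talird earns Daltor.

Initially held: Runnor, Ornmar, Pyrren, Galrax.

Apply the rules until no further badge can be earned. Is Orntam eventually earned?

Yes

With Runnor, Pyrren, and Ornmar, Gorond is earned (Rule 6).
With Gorond and Runnor, Daltor is earned (Rule 2).
With Daltor and Galrax, Orntam is earned (Rule 7).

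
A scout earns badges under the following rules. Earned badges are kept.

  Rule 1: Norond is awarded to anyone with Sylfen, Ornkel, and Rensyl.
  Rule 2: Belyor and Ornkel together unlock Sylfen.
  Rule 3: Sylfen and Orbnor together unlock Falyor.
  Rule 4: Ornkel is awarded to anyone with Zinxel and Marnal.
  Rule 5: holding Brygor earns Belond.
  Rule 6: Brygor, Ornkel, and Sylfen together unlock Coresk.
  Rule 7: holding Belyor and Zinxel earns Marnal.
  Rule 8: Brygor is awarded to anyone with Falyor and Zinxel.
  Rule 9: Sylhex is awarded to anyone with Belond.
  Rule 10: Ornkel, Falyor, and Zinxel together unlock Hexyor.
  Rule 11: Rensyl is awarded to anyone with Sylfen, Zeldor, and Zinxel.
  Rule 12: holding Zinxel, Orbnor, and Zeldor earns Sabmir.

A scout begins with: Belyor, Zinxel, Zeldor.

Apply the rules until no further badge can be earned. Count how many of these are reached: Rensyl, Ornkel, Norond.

3

With Belyor and Zinxel, Marnal is earned (Rule 7).
With Zinxel and Marnal, Ornkel is earned (Rule 4).
With Belyor and Ornkel, Sylfen is earned (Rule 2).
With Sylfen, Zeldor, and Zinxel, Rensyl is earned (Rule 11).
With Sylfen, Ornkel, and Rensyl, Norond is earned (Rule 1).
Rensyl: reached.
Ornkel: reached.
Norond: reached.
All 3 are reached.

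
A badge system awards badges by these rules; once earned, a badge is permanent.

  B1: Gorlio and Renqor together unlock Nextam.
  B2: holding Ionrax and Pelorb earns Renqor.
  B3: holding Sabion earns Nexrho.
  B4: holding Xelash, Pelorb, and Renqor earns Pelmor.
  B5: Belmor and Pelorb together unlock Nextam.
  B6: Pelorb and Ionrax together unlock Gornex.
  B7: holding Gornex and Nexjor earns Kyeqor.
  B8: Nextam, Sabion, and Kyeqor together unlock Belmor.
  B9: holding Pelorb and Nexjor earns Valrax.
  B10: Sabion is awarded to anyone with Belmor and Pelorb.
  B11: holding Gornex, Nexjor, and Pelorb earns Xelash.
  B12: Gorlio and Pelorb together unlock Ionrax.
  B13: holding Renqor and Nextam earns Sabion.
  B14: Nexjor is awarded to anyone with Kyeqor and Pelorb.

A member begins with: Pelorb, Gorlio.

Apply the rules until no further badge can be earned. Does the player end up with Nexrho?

With Gorlio and Pelorb, Ionrax is earned (B12).
With Ionrax and Pelorb, Renqor is earned (B2).
With Gorlio and Renqor, Nextam is earned (B1).
With Renqor and Nextam, Sabion is earned (B13).
With Sabion, Nexrho is earned (B3).

Yes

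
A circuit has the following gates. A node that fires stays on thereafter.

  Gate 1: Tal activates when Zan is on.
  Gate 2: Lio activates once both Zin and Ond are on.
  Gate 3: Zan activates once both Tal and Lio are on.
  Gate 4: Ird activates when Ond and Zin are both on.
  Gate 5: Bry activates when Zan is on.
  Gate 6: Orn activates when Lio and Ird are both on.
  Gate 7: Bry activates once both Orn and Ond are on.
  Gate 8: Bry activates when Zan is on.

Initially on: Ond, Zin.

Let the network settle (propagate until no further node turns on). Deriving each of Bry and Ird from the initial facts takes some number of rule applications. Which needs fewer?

Ird

Ird: Gate 4: Ond and Zin on → Ird on. [1 rule application]
Bry: Ond and Zin are on, so Ird activates (Gate 4). Zin and Ond are on, so Lio activates (Gate 2). Gate 6: Lio and Ird on → Orn on. Gate 7: Orn and Ond on → Bry on. [4 rule applications]
Ird needs fewer.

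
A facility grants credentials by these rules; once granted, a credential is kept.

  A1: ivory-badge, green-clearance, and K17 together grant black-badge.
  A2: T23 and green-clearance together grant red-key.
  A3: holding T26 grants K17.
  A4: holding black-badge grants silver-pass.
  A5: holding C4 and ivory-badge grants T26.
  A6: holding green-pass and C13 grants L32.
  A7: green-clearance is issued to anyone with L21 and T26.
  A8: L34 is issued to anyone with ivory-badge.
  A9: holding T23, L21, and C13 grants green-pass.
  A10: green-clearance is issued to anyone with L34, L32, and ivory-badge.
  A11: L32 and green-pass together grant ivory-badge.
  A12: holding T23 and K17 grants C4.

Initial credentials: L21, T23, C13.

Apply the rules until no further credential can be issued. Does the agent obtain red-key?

Yes

Holding T23, L21, and C13 grants green-pass (A9).
Holding green-pass and C13 grants L32 (A6).
Holding L32 and green-pass grants ivory-badge (A11).
Holding ivory-badge grants L34 (A8).
Holding L34, L32, and ivory-badge grants green-clearance (A10).
Holding T23 and green-clearance grants red-key (A2).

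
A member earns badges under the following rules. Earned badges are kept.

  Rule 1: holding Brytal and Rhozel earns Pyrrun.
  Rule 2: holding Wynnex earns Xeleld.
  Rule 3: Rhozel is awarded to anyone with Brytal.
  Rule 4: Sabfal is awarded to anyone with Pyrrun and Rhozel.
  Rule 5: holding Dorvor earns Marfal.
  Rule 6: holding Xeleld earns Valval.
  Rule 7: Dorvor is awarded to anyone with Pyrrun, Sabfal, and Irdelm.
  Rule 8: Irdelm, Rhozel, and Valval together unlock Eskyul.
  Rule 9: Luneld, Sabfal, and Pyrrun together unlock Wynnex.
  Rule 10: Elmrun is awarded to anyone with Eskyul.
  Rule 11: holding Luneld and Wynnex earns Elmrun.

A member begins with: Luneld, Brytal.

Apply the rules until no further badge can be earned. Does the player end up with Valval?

Yes

With Brytal, Rhozel is earned (Rule 3).
With Brytal and Rhozel, Pyrrun is earned (Rule 1).
With Pyrrun and Rhozel, Sabfal is earned (Rule 4).
With Luneld, Sabfal, and Pyrrun, Wynnex is earned (Rule 9).
With Wynnex, Xeleld is earned (Rule 2).
With Xeleld, Valval is earned (Rule 6).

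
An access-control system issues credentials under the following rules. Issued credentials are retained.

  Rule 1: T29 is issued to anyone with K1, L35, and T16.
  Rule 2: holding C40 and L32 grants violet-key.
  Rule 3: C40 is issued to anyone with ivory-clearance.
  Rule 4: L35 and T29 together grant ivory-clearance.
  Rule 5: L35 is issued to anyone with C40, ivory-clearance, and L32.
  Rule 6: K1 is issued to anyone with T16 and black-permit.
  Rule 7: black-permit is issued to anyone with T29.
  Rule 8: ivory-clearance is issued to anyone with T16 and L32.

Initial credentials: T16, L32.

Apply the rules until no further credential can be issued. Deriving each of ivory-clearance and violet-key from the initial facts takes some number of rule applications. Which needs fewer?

ivory-clearance: Holding T16 and L32 grants ivory-clearance (Rule 8). [1 rule application]
violet-key: Holding T16 and L32 grants ivory-clearance (Rule 8). Holding ivory-clearance grants C40 (Rule 3). Holding C40 and L32 grants violet-key (Rule 2). [3 rule applications]
ivory-clearance needs fewer.

ivory-clearance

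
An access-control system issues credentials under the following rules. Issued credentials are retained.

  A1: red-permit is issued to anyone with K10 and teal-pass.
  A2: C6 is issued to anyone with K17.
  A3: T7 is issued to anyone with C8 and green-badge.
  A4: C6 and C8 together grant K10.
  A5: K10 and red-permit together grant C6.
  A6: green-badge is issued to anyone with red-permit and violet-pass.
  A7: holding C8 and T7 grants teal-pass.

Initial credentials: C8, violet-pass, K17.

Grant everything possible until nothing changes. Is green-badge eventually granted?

No

green-badge would need red-permit and violet-pass (A6), but red-permit is never granted.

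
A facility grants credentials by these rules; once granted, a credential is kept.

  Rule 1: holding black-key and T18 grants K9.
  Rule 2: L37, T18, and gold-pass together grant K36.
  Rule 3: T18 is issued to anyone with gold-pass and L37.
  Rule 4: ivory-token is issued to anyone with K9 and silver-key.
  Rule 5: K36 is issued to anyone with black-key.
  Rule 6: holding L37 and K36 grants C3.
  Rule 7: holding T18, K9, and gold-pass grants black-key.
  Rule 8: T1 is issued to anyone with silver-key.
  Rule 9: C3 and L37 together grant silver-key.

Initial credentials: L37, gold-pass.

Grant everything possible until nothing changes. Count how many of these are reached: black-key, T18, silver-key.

Holding gold-pass and L37 grants T18 (Rule 3).
Holding L37, T18, and gold-pass grants K36 (Rule 2).
Holding L37 and K36 grants C3 (Rule 6).
Holding C3 and L37 grants silver-key (Rule 9).
black-key would need T18, K9, and gold-pass (Rule 7), but K9 is never granted.
T18: reached.
silver-key: reached.
Reached: T18 and silver-key — 2 of the 3.

2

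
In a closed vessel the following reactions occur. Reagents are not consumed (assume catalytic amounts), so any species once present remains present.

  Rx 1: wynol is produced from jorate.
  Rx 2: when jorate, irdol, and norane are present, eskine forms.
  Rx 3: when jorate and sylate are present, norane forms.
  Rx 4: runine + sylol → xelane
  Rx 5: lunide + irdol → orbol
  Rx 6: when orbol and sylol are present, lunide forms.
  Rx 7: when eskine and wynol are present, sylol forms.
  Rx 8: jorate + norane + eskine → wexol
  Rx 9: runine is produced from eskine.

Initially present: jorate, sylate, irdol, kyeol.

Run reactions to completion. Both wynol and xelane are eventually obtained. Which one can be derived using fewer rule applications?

wynol

wynol: jorate present → wynol forms (Rx 1). [1 rule application]
xelane: jorate and sylate present → norane forms (Rx 3). jorate present → wynol forms (Rx 1). jorate, irdol, and norane present → eskine forms (Rx 2). eskine and wynol present → sylol forms (Rx 7). eskine present → runine forms (Rx 9). runine and sylol present → xelane forms (Rx 4). [6 rule applications]
wynol needs fewer.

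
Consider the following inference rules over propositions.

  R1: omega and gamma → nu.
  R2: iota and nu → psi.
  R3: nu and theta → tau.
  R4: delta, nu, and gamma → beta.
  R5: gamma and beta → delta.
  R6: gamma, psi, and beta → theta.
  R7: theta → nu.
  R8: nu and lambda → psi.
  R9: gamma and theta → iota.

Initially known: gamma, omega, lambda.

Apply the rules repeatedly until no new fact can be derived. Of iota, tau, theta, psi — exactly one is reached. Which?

psi

From omega and gamma, R1 gives nu.
From nu and lambda, R8 gives psi.
theta would need gamma, psi, and beta (R6), but beta is never established. iota would need gamma and theta (R9), but theta is never established. tau would need nu and theta (R3), but theta is never established.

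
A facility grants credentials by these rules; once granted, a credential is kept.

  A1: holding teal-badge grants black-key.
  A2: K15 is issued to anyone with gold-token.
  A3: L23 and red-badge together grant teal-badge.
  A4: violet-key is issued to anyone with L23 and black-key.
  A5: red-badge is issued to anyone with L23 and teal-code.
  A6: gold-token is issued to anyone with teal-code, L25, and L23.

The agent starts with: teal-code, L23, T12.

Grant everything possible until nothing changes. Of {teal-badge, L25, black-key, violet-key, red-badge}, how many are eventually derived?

4

Holding L23 and teal-code grants red-badge (A5).
Holding L23 and red-badge grants teal-badge (A3).
Holding teal-badge grants black-key (A1).
Holding L23 and black-key grants violet-key (A4).
teal-badge: reached.
No rule produces L25, and it is not given.
black-key: reached.
violet-key: reached.
red-badge: reached.
Reached: teal-badge, black-key, violet-key, and red-badge — 4 of the 5.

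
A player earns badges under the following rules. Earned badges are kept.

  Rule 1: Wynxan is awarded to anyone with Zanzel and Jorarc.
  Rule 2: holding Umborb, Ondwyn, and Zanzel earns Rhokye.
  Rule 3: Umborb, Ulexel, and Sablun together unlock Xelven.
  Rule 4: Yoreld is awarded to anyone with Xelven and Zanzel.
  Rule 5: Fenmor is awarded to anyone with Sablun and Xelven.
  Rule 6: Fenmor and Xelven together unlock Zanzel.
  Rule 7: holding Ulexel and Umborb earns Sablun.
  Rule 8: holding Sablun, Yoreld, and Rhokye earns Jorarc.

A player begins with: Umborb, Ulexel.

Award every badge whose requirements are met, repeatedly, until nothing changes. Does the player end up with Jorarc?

Jorarc would need Sablun, Yoreld, and Rhokye (Rule 8), but Rhokye is never earned.

No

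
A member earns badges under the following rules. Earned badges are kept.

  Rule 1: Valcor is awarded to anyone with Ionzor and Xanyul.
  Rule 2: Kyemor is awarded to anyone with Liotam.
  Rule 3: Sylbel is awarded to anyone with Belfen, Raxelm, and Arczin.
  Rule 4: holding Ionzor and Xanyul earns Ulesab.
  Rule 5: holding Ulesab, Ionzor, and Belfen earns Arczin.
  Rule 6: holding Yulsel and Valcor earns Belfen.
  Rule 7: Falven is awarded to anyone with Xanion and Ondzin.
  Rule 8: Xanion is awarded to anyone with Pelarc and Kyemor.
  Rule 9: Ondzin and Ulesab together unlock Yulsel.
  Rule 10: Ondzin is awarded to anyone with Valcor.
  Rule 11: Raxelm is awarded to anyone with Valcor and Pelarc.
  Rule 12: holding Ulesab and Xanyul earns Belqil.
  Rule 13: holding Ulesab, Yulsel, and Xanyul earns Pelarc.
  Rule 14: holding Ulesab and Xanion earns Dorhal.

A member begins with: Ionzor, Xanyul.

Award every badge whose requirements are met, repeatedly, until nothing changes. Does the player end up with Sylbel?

Yes

With Ionzor and Xanyul, Valcor is earned (Rule 1).
With Ionzor and Xanyul, Ulesab is earned (Rule 4).
With Valcor, Ondzin is earned (Rule 10).
With Ondzin and Ulesab, Yulsel is earned (Rule 9).
With Yulsel and Valcor, Belfen is earned (Rule 6).
With Ulesab, Yulsel, and Xanyul, Pelarc is earned (Rule 13).
With Valcor and Pelarc, Raxelm is earned (Rule 11).
With Ulesab, Ionzor, and Belfen, Arczin is earned (Rule 5).
With Belfen, Raxelm, and Arczin, Sylbel is earned (Rule 3).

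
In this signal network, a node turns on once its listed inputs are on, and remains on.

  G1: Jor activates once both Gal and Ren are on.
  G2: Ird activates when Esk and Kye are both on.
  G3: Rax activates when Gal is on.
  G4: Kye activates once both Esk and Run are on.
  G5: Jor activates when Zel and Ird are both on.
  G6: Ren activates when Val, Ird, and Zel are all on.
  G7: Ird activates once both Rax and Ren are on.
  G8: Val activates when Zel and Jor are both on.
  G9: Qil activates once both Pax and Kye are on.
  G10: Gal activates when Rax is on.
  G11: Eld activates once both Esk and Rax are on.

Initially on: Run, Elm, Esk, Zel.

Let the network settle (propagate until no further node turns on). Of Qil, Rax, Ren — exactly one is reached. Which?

Ren

G4: Esk and Run on → Kye on.
G2: Esk and Kye on → Ird on.
G5: Zel and Ird on → Jor on.
G8: Zel and Jor on → Val on.
Val, Ird, and Zel are on, so Ren activates (G6).
Qil would need Pax and Kye (G9), but Pax never turns on. Rax would need Gal (G3), but Gal never turns on.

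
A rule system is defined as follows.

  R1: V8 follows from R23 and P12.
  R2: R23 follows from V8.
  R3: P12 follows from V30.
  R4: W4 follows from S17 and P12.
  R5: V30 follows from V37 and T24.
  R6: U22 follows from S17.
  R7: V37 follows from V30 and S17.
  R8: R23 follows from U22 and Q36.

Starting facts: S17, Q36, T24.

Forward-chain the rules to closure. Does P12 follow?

No

P12 would need V30 (R3), but V30 is never established.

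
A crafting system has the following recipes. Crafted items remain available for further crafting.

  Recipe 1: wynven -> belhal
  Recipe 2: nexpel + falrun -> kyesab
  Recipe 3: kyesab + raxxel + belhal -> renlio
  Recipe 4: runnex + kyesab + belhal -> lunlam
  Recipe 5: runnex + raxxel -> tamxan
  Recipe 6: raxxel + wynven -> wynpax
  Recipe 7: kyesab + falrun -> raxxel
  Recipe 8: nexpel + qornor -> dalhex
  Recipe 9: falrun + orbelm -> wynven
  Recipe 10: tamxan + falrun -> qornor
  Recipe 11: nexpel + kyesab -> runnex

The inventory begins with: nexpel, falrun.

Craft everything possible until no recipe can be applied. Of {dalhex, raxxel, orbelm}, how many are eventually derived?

Using Recipe 2, nexpel and falrun make kyesab.
nexpel + kyesab -> runnex (Recipe 11).
Using Recipe 7, kyesab and falrun make raxxel.
runnex + raxxel -> tamxan (Recipe 5).
Using Recipe 10, tamxan and falrun make qornor.
Using Recipe 8, nexpel and qornor make dalhex.
dalhex: reached.
raxxel: reached.
No rule produces orbelm, and it is not given.
Reached: dalhex and raxxel — 2 of the 3.

2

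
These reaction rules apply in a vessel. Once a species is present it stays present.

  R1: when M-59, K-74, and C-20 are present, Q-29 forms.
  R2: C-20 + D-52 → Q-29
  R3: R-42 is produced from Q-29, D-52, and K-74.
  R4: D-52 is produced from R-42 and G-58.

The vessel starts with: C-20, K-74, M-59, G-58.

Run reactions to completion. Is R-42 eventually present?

No

R-42 would need Q-29, D-52, and K-74 (R3), but D-52 never forms.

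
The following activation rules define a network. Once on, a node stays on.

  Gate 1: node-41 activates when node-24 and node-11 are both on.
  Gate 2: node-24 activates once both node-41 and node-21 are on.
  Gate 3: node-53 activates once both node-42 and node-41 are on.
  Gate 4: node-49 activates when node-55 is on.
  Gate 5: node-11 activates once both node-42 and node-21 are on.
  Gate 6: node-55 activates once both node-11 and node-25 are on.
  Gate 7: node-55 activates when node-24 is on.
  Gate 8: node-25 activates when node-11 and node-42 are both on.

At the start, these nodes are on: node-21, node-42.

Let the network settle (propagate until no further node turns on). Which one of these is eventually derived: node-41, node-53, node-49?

node-49

Gate 5: node-42 and node-21 on → node-11 on.
Gate 8: node-11 and node-42 on → node-25 on.
Gate 6: node-11 and node-25 on → node-55 on.
Gate 4: node-55 on → node-49 on.
node-41 would need node-24 and node-11 (Gate 1), but node-24 never turns on. node-53 would need node-42 and node-41 (Gate 3), but node-41 never turns on.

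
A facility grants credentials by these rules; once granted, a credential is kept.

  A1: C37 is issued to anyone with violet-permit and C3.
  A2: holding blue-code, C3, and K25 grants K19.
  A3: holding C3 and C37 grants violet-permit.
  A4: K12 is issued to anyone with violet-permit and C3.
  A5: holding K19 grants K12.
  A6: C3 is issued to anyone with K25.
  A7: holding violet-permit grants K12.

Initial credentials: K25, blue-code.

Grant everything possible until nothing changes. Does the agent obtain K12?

Yes

Holding K25 grants C3 (A6).
Holding blue-code, C3, and K25 grants K19 (A2).
Holding K19 grants K12 (A5).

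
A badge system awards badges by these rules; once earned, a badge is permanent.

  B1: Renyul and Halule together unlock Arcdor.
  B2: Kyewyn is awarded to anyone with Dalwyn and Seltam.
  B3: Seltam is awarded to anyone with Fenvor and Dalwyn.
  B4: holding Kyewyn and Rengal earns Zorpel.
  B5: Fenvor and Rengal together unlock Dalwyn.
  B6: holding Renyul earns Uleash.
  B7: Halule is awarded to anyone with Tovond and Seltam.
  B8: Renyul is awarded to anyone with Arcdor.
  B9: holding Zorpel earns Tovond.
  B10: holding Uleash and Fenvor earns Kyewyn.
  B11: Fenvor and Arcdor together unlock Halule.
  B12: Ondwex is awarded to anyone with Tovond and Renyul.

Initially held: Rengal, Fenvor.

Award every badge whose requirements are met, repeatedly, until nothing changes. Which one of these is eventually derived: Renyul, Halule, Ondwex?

Halule

With Fenvor and Rengal, Dalwyn is earned (B5).
With Fenvor and Dalwyn, Seltam is earned (B3).
With Dalwyn and Seltam, Kyewyn is earned (B2).
With Kyewyn and Rengal, Zorpel is earned (B4).
With Zorpel, Tovond is earned (B9).
With Tovond and Seltam, Halule is earned (B7).
Ondwex would need Tovond and Renyul (B12), but Renyul is never earned. Renyul would need Arcdor (B8), but Arcdor is never earned.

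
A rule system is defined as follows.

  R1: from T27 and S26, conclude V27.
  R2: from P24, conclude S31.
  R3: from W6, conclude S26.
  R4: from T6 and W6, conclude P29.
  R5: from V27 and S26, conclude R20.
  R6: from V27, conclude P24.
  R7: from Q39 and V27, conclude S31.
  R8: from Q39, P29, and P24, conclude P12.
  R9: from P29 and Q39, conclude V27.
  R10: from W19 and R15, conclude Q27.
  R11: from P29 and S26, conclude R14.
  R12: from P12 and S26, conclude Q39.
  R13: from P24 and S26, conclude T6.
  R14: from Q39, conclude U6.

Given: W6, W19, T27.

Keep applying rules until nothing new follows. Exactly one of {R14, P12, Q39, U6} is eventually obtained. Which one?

R14

From W6, R3 gives S26.
T27 and S26 hold, so V27 follows (R1).
From V27, R6 gives P24.
From P24 and S26, R13 gives T6.
T6 and W6 hold, so P29 follows (R4).
From P29 and S26, R11 gives R14.
P12 would need Q39, P29, and P24 (R8), but Q39 is never established. Q39 would need P12 and S26 (R12), but P12 is never established. U6 would need Q39 (R14), but Q39 is never established.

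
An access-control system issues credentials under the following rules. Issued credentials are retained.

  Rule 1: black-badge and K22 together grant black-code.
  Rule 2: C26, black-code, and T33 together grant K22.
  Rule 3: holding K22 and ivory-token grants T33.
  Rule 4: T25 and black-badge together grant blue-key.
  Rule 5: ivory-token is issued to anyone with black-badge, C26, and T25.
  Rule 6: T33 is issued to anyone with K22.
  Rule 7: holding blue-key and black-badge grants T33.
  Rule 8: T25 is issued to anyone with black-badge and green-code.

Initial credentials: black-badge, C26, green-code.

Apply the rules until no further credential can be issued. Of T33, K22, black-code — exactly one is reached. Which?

Holding black-badge and green-code grants T25 (Rule 8).
Holding T25 and black-badge grants blue-key (Rule 4).
Holding blue-key and black-badge grants T33 (Rule 7).
black-code would need black-badge and K22 (Rule 1), but K22 is never granted. K22 would need C26, black-code, and T33 (Rule 2), but black-code is never granted.

T33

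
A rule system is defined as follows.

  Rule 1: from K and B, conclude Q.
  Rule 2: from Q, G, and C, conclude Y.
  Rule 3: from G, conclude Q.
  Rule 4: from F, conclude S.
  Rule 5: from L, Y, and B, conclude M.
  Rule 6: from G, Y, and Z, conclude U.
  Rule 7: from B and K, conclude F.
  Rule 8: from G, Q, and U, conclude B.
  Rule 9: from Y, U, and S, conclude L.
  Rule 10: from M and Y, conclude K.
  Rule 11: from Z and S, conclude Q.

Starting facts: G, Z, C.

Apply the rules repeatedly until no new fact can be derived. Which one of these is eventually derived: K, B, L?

G holds, so Q follows (Rule 3).
Q, G, and C hold, so Y follows (Rule 2).
From G, Y, and Z, Rule 6 gives U.
From G, Q, and U, Rule 8 gives B.
L would need Y, U, and S (Rule 9), but S is never established. K would need M and Y (Rule 10), but M is never established.

B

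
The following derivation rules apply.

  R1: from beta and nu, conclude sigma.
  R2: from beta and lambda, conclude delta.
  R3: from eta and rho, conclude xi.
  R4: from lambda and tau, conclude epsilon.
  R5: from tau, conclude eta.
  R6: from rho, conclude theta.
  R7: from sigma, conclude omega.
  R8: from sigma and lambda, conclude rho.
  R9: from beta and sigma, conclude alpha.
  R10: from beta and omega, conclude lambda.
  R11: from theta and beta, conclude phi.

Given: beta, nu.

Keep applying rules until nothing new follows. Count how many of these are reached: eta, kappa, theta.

beta and nu hold, so sigma follows (R1).
From sigma, R7 gives omega.
From beta and omega, R10 gives lambda.
sigma and lambda hold, so rho follows (R8).
From rho, R6 gives theta.
eta would need tau (R5), but tau is never established.
No rule produces kappa, and it is not given.
theta: reached.
Reached: theta — 1 of the 3.

1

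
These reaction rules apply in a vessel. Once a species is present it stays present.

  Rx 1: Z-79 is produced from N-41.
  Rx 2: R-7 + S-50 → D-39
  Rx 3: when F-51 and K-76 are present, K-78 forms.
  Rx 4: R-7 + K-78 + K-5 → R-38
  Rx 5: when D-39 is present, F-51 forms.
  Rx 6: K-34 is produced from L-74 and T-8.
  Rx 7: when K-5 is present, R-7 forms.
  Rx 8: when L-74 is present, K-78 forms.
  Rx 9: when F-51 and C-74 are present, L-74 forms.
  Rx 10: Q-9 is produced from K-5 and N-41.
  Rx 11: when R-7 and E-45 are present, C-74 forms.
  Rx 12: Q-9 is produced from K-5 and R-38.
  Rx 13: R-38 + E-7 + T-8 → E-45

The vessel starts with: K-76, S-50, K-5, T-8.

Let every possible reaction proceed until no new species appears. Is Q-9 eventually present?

Yes

K-5 present → R-7 forms (Rx 7).
R-7 and S-50 present → D-39 forms (Rx 2).
D-39 present → F-51 forms (Rx 5).
F-51 and K-76 present → K-78 forms (Rx 3).
R-7, K-78, and K-5 present → R-38 forms (Rx 4).
K-5 and R-38 present → Q-9 forms (Rx 12).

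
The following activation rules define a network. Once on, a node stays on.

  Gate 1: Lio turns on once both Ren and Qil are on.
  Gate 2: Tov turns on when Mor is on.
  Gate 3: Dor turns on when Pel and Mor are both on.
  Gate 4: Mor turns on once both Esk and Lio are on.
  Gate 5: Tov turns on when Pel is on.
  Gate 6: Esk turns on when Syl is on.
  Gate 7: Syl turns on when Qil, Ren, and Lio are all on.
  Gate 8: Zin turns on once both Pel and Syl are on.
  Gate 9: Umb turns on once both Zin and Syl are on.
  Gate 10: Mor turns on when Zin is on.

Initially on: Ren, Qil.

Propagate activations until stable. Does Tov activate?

Ren and Qil are on, so Lio turns on (Gate 1).
Gate 7: Qil, Ren, and Lio on → Syl on.
Gate 6: Syl on → Esk on.
Esk and Lio are on, so Mor turns on (Gate 4).
Gate 2: Mor on → Tov on.

Yes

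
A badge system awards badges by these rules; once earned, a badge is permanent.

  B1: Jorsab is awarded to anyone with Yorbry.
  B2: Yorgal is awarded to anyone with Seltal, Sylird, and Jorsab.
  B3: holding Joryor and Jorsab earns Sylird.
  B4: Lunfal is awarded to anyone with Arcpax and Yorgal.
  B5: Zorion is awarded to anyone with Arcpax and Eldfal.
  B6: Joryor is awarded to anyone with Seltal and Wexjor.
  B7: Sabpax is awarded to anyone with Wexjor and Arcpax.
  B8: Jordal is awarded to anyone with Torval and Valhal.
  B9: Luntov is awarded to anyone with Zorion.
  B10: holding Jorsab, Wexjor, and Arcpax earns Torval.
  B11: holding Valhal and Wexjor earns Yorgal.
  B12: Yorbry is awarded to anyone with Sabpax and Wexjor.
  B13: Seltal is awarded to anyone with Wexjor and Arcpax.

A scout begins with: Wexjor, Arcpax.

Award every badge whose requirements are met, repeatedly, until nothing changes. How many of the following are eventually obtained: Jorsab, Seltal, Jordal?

2

With Wexjor and Arcpax, Seltal is earned (B13).
With Wexjor and Arcpax, Sabpax is earned (B7).
With Sabpax and Wexjor, Yorbry is earned (B12).
With Yorbry, Jorsab is earned (B1).
Jorsab: reached.
Seltal: reached.
Jordal would need Torval and Valhal (B8), but Valhal is never earned.
Reached: Jorsab and Seltal — 2 of the 3.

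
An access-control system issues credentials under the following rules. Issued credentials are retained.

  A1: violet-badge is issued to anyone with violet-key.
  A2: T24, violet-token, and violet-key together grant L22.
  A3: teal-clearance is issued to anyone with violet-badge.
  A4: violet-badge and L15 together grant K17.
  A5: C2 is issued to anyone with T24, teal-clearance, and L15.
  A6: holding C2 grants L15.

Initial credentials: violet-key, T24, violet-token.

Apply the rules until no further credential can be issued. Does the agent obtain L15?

No

L15 would need C2 (A6), but C2 is never granted.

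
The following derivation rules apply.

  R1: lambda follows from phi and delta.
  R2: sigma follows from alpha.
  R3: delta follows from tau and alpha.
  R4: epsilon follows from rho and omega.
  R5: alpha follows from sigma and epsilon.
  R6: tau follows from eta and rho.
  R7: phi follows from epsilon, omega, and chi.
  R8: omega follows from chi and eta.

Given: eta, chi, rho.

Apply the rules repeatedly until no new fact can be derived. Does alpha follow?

No

alpha would need sigma and epsilon (R5), but sigma is never established.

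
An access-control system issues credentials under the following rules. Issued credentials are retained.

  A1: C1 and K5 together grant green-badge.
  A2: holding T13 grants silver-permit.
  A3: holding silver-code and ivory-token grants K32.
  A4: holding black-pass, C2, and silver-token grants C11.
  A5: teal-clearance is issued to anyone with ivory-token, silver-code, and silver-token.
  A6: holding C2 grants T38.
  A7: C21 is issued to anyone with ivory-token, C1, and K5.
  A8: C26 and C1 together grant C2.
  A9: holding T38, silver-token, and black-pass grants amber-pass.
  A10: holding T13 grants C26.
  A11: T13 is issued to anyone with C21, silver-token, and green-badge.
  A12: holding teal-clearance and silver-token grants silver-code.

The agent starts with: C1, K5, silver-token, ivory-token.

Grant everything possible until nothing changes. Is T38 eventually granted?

Holding ivory-token, C1, and K5 grants C21 (A7).
Holding C1 and K5 grants green-badge (A1).
Holding C21, silver-token, and green-badge grants T13 (A11).
Holding T13 grants C26 (A10).
Holding C26 and C1 grants C2 (A8).
Holding C2 grants T38 (A6).

Yes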